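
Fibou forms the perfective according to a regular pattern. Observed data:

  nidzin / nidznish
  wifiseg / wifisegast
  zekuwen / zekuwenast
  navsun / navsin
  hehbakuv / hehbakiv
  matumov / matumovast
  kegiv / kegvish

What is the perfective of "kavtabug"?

matumov and hehbakuv both end in -v yet inflect differently (matumovast, hehbakiv), so the final letter is not what conditions the rule; the last vowel is.
"kavtabug" has last vowel 'u'. The stems whose last vowel is 'u' (hehbakuv → hehbakiv, navsun → navsin) change the last vowel to 'i'.
The other patterns: stems whose last vowel is 'e' or 'o' add -ast; stems whose last vowel is 'i' delete the last vowel and add -ish.
So kavtabug → kavtabig.

kavtabig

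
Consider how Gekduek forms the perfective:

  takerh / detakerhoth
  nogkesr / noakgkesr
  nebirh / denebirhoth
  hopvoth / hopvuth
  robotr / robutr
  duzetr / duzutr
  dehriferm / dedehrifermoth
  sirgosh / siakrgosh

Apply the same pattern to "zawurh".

dezawurhoth

duzetr and nogkesr both end in -r yet inflect differently (duzutr, noakgkesr), so the final letter is not what conditions the rule; the second-to-last letter is.
"zawurh" has second-to-last letter 'r'. The stems whose second-to-last letter is 'r' (dehriferm → dedehrifermoth, nebirh → denebirhoth, takerh → detakerhoth) add de- … -oth around the stem.
The other patterns: stems whose second-to-last letter is 't' change the last vowel to 'u'; stems whose second-to-last letter is 's' insert -ak- after the first vowel.
So zawurh → dezawurhoth.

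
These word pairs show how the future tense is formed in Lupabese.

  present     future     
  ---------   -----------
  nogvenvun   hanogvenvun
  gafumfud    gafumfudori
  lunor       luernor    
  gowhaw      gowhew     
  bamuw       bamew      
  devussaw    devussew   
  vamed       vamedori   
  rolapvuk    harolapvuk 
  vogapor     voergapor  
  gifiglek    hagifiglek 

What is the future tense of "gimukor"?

"gimukor" ends in -r. The stems ending in -r (lunor → luernor, vogapor → voergapor) insert -er- after the first vowel.
So gimukor → giermukor.

giermukor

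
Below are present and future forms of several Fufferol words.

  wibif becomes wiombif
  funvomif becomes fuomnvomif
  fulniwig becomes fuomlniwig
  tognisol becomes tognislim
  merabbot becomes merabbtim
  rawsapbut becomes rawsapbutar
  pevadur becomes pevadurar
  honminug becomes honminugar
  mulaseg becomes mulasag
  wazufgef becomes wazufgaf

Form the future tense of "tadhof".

tadhfim

merabbot and rawsapbut both end in -t yet inflect differently (merabbtim, rawsapbutar), so the final letter is not what conditions the rule; the last vowel is.
"tadhof" has last vowel 'o'. The stems whose last vowel is 'o' (tognisol → tognislim, merabbot → merabbtim) delete the last vowel and add -im.
So tadhof → tadhfim.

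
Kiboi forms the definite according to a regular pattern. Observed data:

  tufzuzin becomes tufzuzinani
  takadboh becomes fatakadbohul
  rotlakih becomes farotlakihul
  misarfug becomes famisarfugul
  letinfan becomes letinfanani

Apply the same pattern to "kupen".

kupenani

rotlakih and tufzuzin both have last vowel 'i' yet inflect differently (farotlakihul, tufzuzinani), so the last vowel is not what conditions the rule; the final letter is.
"kupen" ends in -n. The stems ending in -n (letinfan → letinfanani, tufzuzin → tufzuzinani) add -ani.
The other pattern: stems ending in -g or -h add fa- … -ul around the stem.
So kupen → kupenani.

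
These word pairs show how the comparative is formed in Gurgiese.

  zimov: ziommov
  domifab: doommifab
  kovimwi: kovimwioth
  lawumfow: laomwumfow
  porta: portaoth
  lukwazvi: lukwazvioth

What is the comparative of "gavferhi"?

gavferhioth

"gavferhi" ends in a vowel. The stems ending in a vowel (kovimwi → kovimwioth, lukwazvi → lukwazvioth, porta → portaoth) add -oth.
The other pattern: stems ending in a consonant insert -om- after the first vowel.
So gavferhi → gavferhioth.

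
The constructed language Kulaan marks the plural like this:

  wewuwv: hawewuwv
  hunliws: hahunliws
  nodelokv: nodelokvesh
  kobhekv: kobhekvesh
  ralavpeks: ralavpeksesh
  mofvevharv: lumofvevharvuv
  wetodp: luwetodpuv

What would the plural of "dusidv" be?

ludusidvuv

wewuwv and nodelokv both end in -v yet inflect differently (hawewuwv, nodelokvesh), so the final letter is not what conditions the rule; the second-to-last letter is.
"dusidv" has second-to-last letter 'd'. The one such stem in the data (wetodp → luwetodpuv) adds lu- … -uv around the stem, so the same rule applies.
So dusidv → ludusidvuv.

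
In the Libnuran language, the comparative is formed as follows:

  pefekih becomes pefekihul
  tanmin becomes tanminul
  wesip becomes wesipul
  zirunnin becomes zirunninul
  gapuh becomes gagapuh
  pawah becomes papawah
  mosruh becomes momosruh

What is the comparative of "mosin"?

pefekih and gapuh both end in -h yet inflect differently (pefekihul, gagapuh), so the final letter is not what conditions the rule; the last vowel is.
"mosin" has last vowel 'i'. The stems whose last vowel is 'i' (pefekih → pefekihul, tanmin → tanminul, wesip → wesipul) add -ul.
The other pattern: stems whose last vowel is 'a' or 'u' repeat the first consonant+vowel as a prefix.
So mosin → mosinul.

mosinul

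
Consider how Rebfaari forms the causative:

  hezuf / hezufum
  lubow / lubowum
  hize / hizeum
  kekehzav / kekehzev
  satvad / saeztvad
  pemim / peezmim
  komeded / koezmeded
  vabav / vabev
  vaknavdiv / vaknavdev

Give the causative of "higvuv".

"higvuv" ends in -v. The stems ending in -v (vabav → vabev, vaknavdiv → vaknavdev, kekehzav → kekehzev) change the last vowel to 'e'.
The other patterns: stems ending in -d or -m insert -ez- after the first vowel; stems ending in -e, -f or -w add -um.
So higvuv → higvev.

higvev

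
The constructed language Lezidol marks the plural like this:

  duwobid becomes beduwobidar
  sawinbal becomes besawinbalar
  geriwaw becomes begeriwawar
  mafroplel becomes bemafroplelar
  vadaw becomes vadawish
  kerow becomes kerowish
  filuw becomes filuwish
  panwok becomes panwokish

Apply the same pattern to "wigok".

wigokish

geriwaw and vadaw both end in -w yet inflect differently (begeriwawar, vadawish), so the final letter is not what conditions the rule; the number of vowels is.
"wigok" has 2 vowels. The stems with 2 vowels (vadaw → vadawish, kerow → kerowish, filuw → filuwish) add -ish.
So wigok → wigokish.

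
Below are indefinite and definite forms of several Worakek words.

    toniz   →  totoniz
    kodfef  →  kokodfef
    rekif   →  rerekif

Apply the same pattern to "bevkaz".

bebevkaz

Every pair shown (toniz → totoniz, kodfef → kokodfef, rekif → rerekif) follows the same rule: repeat the first consonant+vowel as a prefix.
So bevkaz → bebevkaz.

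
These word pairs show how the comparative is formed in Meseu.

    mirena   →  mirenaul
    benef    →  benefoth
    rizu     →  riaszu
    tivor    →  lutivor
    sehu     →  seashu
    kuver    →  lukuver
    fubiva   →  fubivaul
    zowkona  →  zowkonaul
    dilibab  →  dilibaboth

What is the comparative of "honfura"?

honfuraul

kuver and benef both have last vowel 'e' yet inflect differently (lukuver, benefoth), so the last vowel is not what conditions the rule; the final letter is.
"honfura" ends in -a. The stems ending in -a (fubiva → fubivaul, zowkona → zowkonaul, mirena → mirenaul) add -ul.
The other patterns: stems ending in -r add the prefix lu-; stems ending in -u insert -as- after the first vowel; stems ending in -b or -f add -oth.
So honfura → honfuraul.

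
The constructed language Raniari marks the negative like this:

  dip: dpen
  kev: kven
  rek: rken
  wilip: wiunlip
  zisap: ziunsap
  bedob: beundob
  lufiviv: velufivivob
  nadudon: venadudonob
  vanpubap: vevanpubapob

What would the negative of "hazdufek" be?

dip and wilip both end in -p yet inflect differently (dpen, wiunlip), so the final letter is not what conditions the rule; the number of vowels is.
"hazdufek" has 3 vowels. The stems with 3 vowels (lufiviv → velufivivob, nadudon → venadudonob, vanpubap → vevanpubapob) add ve- … -ob around the stem.
The other patterns: stems with 1 vowel delete the last vowel and add -en; stems with 2 vowels insert -un- after the first vowel.
So hazdufek → vehazdufekob.

vehazdufekob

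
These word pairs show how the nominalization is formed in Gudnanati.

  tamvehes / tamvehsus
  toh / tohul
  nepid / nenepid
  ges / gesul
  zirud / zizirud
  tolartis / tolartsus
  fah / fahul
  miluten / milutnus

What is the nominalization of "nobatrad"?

ges and tamvehes both end in -s yet inflect differently (gesul, tamvehsus), so the final letter is not what conditions the rule; the number of vowels is.
"nobatrad" has 3 vowels. The stems with 3 vowels (miluten → milutnus, tamvehes → tamvehsus, tolartis → tolartsus) delete the last vowel and add -us.
The other patterns: stems with 1 vowel add -ul; stems with 2 vowels repeat the first consonant+vowel as a prefix.
So nobatrad → nobatrdus.

nobatrdus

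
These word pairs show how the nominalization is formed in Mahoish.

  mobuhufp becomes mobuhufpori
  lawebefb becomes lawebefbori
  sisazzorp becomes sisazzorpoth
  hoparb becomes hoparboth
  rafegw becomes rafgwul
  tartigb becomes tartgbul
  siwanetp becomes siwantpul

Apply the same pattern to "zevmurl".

mobuhufp and sisazzorp both end in -p yet inflect differently (mobuhufpori, sisazzorpoth), so the final letter is not what conditions the rule; the second-to-last letter is.
"zevmurl" has second-to-last letter 'r'. The stems whose second-to-last letter is 'r' (sisazzorp → sisazzorpoth, hoparb → hoparboth) add -oth.
The other patterns: stems whose second-to-last letter is 'f' add -ori; stems whose second-to-last letter is 'g' or 't' delete the last vowel and add -ul.
So zevmurl → zevmurloth.

zevmurloth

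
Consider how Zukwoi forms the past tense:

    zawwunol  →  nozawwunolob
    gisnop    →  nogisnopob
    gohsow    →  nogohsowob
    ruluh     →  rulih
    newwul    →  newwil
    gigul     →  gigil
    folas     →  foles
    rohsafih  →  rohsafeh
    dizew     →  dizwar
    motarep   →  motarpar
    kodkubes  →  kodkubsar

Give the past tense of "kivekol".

nokivekolob

"kivekol" has last vowel 'o'. The stems whose last vowel is 'o' (zawwunol → nozawwunolob, gisnop → nogisnopob, gohsow → nogohsowob) add no- … -ob around the stem.
The other patterns: stems whose last vowel is 'u' change the last vowel to 'i'; stems whose last vowel is 'a' or 'i' change the last vowel to 'e'; stems whose last vowel is 'e' delete the last vowel and add -ar.
So kivekol → nokivekolob.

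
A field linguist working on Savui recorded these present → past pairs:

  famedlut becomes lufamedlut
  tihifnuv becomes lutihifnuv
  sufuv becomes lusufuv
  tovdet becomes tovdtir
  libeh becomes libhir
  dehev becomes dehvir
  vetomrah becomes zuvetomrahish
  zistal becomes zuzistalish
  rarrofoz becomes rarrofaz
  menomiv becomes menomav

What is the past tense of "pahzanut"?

lupahzanut

"pahzanut" has last vowel 'u'. The stems whose last vowel is 'u' (famedlut → lufamedlut, tihifnuv → lutihifnuv, sufuv → lusufuv) add the prefix lu-.
The other patterns: stems whose last vowel is 'e' delete the last vowel and add -ir; stems whose last vowel is 'a' add zu- … -ish around the stem; stems whose last vowel is 'i' or 'o' change the last vowel to 'a'.
So pahzanut → lupahzanut.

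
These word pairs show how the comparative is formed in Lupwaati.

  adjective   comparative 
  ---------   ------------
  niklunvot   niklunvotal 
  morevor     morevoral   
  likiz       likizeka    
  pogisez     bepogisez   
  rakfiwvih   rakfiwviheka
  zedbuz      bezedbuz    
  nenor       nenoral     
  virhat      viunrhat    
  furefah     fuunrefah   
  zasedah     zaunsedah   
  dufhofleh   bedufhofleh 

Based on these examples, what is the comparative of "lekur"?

belekur

virhat and niklunvot both end in -t yet inflect differently (viunrhat, niklunvotal), so the final letter is not what conditions the rule; the last vowel is.
"lekur" has last vowel 'u'. The one such stem in the data (zedbuz → bezedbuz) adds the prefix be-, so the same rule applies.
So lekur → belekur.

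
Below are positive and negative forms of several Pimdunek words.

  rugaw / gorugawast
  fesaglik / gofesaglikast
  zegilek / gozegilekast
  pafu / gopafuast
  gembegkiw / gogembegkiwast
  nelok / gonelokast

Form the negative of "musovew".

gomusovewast

Every pair shown (rugaw → gorugawast, fesaglik → gofesaglikast, zegilek → gozegilekast, …) follows the same rule: add go- … -ast around the stem.
So musovew → gomusovewast.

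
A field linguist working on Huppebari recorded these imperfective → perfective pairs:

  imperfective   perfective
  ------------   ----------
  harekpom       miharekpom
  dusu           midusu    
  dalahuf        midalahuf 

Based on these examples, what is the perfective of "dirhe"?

midirhe

Every pair shown (harekpom → miharekpom, dusu → midusu, dalahuf → midalahuf) follows the same rule: add the prefix mi-.
So dirhe → midirhe.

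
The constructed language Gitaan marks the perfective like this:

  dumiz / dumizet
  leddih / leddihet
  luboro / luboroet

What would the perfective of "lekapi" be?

Every pair shown (dumiz → dumizet, leddih → leddihet, luboro → luboroet) follows the same rule: add -et.
So lekapi → lekapiet.

lekapiet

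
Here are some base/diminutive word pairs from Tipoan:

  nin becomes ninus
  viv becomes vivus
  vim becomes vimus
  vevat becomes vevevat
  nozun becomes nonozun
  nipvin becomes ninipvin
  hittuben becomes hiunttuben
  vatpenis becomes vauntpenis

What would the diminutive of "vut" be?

vutus

"vut" has 1 vowel. The stems with 1 vowel (nin → ninus, viv → vivus, vim → vimus) add -us.
The other patterns: stems with 2 vowels repeat the first consonant+vowel as a prefix; stems with 3 vowels insert -un- after the first vowel.
So vut → vutus.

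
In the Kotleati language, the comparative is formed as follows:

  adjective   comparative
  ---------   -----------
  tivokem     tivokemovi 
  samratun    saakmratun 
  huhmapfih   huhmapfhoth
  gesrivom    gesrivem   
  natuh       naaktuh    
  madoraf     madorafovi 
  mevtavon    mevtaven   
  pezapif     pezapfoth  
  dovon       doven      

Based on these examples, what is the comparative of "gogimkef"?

gogimkefovi

tivokem and gesrivom both end in -m yet inflect differently (tivokemovi, gesrivem), so the final letter is not what conditions the rule; the last vowel is.
"gogimkef" has last vowel 'e'. The one such stem in the data (tivokem → tivokemovi) adds -ovi, so the same rule applies.
So gogimkef → gogimkefovi.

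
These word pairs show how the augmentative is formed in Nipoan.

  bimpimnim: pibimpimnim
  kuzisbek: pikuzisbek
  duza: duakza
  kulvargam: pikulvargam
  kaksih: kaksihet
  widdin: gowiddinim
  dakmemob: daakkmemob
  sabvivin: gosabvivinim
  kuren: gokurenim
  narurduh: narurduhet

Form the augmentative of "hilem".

kaksih and bimpimnim both have last vowel 'i' yet inflect differently (kaksihet, pibimpimnim), so the last vowel is not what conditions the rule; the final letter is.
"hilem" ends in -m. The stems ending in -m (bimpimnim → pibimpimnim, kulvargam → pikulvargam) add the prefix pi-.
The other patterns: stems ending in -h add -et; stems ending in -n add go- … -im around the stem; stems ending in -a or -b insert -ak- after the first vowel.
So hilem → pihilem.

pihilem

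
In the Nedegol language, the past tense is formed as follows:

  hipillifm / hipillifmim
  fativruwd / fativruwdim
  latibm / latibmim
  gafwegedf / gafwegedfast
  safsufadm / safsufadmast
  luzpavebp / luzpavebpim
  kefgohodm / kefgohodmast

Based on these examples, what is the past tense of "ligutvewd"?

kefgohodm and hipillifm both end in -m yet inflect differently (kefgohodmast, hipillifmim), so the final letter is not what conditions the rule; the second-to-last letter is.
"ligutvewd" has second-to-last letter 'w'. The one such stem in the data (fativruwd → fativruwdim) adds -im, so the same rule applies.
The other pattern: stems whose second-to-last letter is 'd' add -ast.
So ligutvewd → ligutvewdim.

ligutvewdim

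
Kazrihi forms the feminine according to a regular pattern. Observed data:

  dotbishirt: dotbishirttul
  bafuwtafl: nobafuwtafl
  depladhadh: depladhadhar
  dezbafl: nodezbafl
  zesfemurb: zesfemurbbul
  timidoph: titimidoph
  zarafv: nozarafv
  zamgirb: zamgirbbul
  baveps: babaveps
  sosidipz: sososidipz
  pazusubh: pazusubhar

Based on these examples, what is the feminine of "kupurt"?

timidoph and depladhadh both end in -h yet inflect differently (titimidoph, depladhadhar), so the final letter is not what conditions the rule; the second-to-last letter is.
"kupurt" has second-to-last letter 'r'. The stems whose second-to-last letter is 'r' (zamgirb → zamgirbbul, dotbishirt → dotbishirttul, zesfemurb → zesfemurbbul) double the final consonant and add -ul.
So kupurt → kupurttul.

kupurttul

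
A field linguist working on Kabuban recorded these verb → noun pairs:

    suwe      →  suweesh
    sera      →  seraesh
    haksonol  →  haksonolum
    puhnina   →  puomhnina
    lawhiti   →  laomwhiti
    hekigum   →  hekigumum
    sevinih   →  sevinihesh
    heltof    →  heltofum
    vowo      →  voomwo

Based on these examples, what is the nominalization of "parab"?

paomrab

"parab" begins with p-. The one such stem in the data (puhnina → puomhnina) inserts -om- after the first vowel (as do lawhiti, vowo), so the same rule applies.
So parab → paomrab.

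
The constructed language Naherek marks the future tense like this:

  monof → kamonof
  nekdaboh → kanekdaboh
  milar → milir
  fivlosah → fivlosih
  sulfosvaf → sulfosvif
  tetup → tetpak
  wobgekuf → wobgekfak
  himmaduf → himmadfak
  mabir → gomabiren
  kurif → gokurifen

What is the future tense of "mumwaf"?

nekdaboh and fivlosah both end in -h yet inflect differently (kanekdaboh, fivlosih), so the final letter is not what conditions the rule; the last vowel is.
"mumwaf" has last vowel 'a'. The stems whose last vowel is 'a' (milar → milir, fivlosah → fivlosih, sulfosvaf → sulfosvif) change the last vowel to 'i'.
The other patterns: stems whose last vowel is 'o' add the prefix ka-; stems whose last vowel is 'u' delete the last vowel and add -ak; stems whose last vowel is 'i' add go- … -en around the stem.
So mumwaf → mumwif.

mumwif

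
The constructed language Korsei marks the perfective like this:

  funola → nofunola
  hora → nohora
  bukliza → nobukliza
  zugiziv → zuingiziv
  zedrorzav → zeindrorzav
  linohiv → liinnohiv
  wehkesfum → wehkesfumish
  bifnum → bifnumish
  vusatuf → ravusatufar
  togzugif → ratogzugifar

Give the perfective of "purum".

"purum" ends in -m. The stems ending in -m (wehkesfum → wehkesfumish, bifnum → bifnumish) add -ish.
The other patterns: stems ending in -a add the prefix no-; stems ending in -v insert -in- after the first vowel; stems ending in -f add ra- … -ar around the stem.
So purum → purumish.

purumish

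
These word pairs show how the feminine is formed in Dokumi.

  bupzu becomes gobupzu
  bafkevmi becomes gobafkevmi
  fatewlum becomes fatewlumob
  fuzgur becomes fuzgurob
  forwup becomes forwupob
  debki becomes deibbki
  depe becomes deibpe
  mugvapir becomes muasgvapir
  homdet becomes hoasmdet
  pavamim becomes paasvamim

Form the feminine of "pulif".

"pulif" begins with p-. The one such stem in the data (pavamim → paasvamim) inserts -as- after the first vowel (as do mugvapir, homdet), so the same rule applies.
So pulif → puaslif.

puaslif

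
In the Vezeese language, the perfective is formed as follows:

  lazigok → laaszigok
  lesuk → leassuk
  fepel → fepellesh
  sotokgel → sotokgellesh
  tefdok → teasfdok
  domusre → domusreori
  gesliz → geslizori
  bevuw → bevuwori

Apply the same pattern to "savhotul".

"savhotul" ends in -l. The stems ending in -l (sotokgel → sotokgellesh, fepel → fepellesh) double the final consonant and add -esh.
The other patterns: stems ending in -k insert -as- after the first vowel; stems ending in -e, -w or -z add -ori.
So savhotul → savhotullesh.

savhotullesh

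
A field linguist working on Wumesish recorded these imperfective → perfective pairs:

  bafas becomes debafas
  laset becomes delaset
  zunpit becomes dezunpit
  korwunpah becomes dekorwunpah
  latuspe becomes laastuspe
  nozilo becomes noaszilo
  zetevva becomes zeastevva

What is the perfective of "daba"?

laset and latuspe both have last vowel 'e' yet inflect differently (delaset, laastuspe), so the last vowel is not what conditions the rule; whether the stem ends in a vowel or a consonant is.
"daba" ends in a vowel. The stems ending in a vowel (latuspe → laastuspe, nozilo → noaszilo, zetevva → zeastevva) insert -as- after the first vowel.
So daba → daasba.

daasba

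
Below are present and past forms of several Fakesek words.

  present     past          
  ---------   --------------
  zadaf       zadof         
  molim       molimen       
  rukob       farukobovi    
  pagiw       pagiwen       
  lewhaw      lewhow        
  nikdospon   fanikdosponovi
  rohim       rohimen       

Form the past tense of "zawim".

zawimen

lewhaw and pagiw both end in -w yet inflect differently (lewhow, pagiwen), so the final letter is not what conditions the rule; the last vowel is.
"zawim" has last vowel 'i'. The stems whose last vowel is 'i' (rohim → rohimen, molim → molimen, pagiw → pagiwen) add -en.
The other patterns: stems whose last vowel is 'a' change the last vowel to 'o'; stems whose last vowel is 'o' add fa- … -ovi around the stem.
So zawim → zawimen.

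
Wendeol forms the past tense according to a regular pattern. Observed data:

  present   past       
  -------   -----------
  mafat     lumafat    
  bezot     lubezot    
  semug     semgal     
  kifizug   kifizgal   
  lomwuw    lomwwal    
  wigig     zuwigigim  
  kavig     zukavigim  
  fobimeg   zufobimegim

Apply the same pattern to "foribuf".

"foribuf" has last vowel 'u'. The stems whose last vowel is 'u' (semug → semgal, kifizug → kifizgal, lomwuw → lomwwal) delete the last vowel and add -al.
The other patterns: stems whose last vowel is 'a' or 'o' add the prefix lu-; stems whose last vowel is 'e' or 'i' add zu- … -im around the stem.
So foribuf → foribfal.

foribfal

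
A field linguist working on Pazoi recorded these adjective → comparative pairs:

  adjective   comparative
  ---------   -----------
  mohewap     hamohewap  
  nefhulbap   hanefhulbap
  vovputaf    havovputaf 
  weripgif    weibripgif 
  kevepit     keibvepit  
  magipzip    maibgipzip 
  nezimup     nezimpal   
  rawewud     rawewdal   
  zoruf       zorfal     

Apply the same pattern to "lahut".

"lahut" has last vowel 'u'. The stems whose last vowel is 'u' (nezimup → nezimpal, rawewud → rawewdal, zoruf → zorfal) delete the last vowel and add -al.
So lahut → lahtal.

lahtal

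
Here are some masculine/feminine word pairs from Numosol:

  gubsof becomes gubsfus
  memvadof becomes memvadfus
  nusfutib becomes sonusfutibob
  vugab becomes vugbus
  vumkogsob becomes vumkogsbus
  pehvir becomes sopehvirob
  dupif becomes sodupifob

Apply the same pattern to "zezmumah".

zezmumhus

nusfutib and vugab both end in -b yet inflect differently (sonusfutibob, vugbus), so the final letter is not what conditions the rule; the last vowel is.
"zezmumah" has last vowel 'a'. The one such stem in the data (vugab → vugbus) deletes the last vowel and adds -us (as do vumkogsob, gubsof), so the same rule applies.
The other pattern: stems whose last vowel is 'i' add so- … -ob around the stem.
So zezmumah → zezmumhus.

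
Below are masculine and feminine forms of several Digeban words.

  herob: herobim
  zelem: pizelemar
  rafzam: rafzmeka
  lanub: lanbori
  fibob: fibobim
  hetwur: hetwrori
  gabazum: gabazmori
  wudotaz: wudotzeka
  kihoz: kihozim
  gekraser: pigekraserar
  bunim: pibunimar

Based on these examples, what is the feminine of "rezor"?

rezorim

rafzam and gabazum both end in -m yet inflect differently (rafzmeka, gabazmori), so the final letter is not what conditions the rule; the last vowel is.
"rezor" has last vowel 'o'. The stems whose last vowel is 'o' (fibob → fibobim, kihoz → kihozim, herob → herobim) add -im.
So rezor → rezorim.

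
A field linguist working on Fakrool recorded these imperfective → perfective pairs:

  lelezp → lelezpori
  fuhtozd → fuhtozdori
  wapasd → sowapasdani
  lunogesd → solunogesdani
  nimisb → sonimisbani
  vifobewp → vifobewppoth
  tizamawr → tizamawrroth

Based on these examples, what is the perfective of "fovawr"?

fuhtozd and wapasd both end in -d yet inflect differently (fuhtozdori, sowapasdani), so the final letter is not what conditions the rule; the second-to-last letter is.
"fovawr" has second-to-last letter 'w'. The stems whose second-to-last letter is 'w' (vifobewp → vifobewppoth, tizamawr → tizamawrroth) double the final consonant and add -oth.
So fovawr → fovawrroth.

fovawrroth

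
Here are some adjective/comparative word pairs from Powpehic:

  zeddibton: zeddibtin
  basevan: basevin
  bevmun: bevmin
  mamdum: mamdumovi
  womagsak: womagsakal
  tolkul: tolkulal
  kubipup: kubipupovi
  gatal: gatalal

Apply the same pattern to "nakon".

nakin

"nakon" ends in -n. The stems ending in -n (zeddibton → zeddibtin, basevan → basevin, bevmun → bevmin) change the last vowel to 'i'.
So nakon → nakin.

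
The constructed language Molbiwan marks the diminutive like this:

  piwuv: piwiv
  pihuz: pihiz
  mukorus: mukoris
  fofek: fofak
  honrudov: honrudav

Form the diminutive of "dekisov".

dekisav

"dekisov" has last vowel 'o'. The one such stem in the data (honrudov → honrudav) changes the last vowel to 'a' (as does fofek), so the same rule applies.
The other pattern: stems whose last vowel is 'u' change the last vowel to 'i'.
So dekisov → dekisav.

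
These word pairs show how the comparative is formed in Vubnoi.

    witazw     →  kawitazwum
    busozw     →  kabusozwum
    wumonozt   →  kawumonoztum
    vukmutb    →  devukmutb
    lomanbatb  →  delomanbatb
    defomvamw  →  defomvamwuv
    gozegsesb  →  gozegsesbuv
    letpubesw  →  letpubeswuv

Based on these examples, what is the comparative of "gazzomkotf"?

degazzomkotf

witazw and defomvamw both end in -w yet inflect differently (kawitazwum, defomvamwuv), so the final letter is not what conditions the rule; the second-to-last letter is.
"gazzomkotf" has second-to-last letter 't'. The stems whose second-to-last letter is 't' (vukmutb → devukmutb, lomanbatb → delomanbatb) add the prefix de-.
The other patterns: stems whose second-to-last letter is 'z' add ka- … -um around the stem; stems whose second-to-last letter is 'm' or 's' add -uv.
So gazzomkotf → degazzomkotf.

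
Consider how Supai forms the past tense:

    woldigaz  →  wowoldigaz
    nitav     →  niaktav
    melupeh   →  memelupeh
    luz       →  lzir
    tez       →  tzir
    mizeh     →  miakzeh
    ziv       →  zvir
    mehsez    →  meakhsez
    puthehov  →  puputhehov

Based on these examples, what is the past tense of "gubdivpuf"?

luz and mehsez both end in -z yet inflect differently (lzir, meakhsez), so the final letter is not what conditions the rule; the number of vowels is.
"gubdivpuf" has 3 vowels. The stems with 3 vowels (woldigaz → wowoldigaz, puthehov → puputhehov, melupeh → memelupeh) repeat the first consonant+vowel as a prefix.
So gubdivpuf → gugubdivpuf.

gugubdivpuf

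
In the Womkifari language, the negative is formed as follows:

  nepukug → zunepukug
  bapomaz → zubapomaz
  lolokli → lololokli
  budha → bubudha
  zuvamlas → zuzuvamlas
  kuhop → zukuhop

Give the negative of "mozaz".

zumozaz

budha and bapomaz both have last vowel 'a' yet inflect differently (bubudha, zubapomaz), so the last vowel is not what conditions the rule; whether the stem ends in a vowel or a consonant is.
"mozaz" ends in a consonant. The stems ending in a consonant (zuvamlas → zuzuvamlas, nepukug → zunepukug, kuhop → zukuhop) add the prefix zu-.
So mozaz → zumozaz.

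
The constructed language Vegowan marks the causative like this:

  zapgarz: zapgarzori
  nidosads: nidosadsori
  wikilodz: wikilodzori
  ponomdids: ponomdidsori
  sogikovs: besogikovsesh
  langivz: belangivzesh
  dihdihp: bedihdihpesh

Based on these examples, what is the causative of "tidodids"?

nidosads and sogikovs both end in -s yet inflect differently (nidosadsori, besogikovsesh), so the final letter is not what conditions the rule; the second-to-last letter is.
"tidodids" has second-to-last letter 'd'. The stems whose second-to-last letter is 'd' (nidosads → nidosadsori, wikilodz → wikilodzori, ponomdids → ponomdidsori) add -ori.
The other pattern: stems whose second-to-last letter is 'h' or 'v' add be- … -esh around the stem.
So tidodids → tidodidsori.

tidodidsori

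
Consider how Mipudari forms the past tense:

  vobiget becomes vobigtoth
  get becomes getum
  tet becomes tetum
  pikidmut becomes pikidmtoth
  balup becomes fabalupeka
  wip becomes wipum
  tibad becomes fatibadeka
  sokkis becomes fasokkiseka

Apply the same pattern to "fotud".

"fotud" has 2 vowels. The stems with 2 vowels (tibad → fatibadeka, sokkis → fasokkiseka, balup → fabalupeka) add fa- … -eka around the stem.
The other patterns: stems with 1 vowel add -um; stems with 3 vowels delete the last vowel and add -oth.
So fotud → fafotudeka.

fafotudeka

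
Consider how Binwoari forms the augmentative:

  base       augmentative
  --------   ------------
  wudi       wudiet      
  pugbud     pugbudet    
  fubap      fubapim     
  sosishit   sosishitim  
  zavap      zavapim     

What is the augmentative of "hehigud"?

wudi and sosishit both have last vowel 'i' yet inflect differently (wudiet, sosishitim), so the last vowel is not what conditions the rule; the final letter is.
"hehigud" ends in -d. The one such stem in the data (pugbud → pugbudet) adds -et, so the same rule applies.
The other pattern: stems ending in -p or -t add -im.
So hehigud → hehigudet.

hehigudet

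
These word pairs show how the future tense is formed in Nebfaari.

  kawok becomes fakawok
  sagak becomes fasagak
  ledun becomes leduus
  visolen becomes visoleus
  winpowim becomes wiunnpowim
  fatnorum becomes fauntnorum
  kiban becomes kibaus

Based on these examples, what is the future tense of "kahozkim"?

"kahozkim" ends in -m. The stems ending in -m (fatnorum → fauntnorum, winpowim → wiunnpowim) insert -un- after the first vowel.
So kahozkim → kaunhozkim.

kaunhozkim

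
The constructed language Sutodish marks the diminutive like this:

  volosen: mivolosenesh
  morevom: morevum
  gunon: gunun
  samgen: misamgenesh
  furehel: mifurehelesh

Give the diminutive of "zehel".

"zehel" has last vowel 'e'. The stems whose last vowel is 'e' (samgen → misamgenesh, volosen → mivolosenesh, furehel → mifurehelesh) add mi- … -esh around the stem.
So zehel → mizehelesh.

mizehelesh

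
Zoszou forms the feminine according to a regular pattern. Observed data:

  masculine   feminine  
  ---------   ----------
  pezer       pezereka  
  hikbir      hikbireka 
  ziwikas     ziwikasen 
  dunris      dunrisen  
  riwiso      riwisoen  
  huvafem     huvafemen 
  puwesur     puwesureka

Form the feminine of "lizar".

lizareka

hikbir and dunris both have last vowel 'i' yet inflect differently (hikbireka, dunrisen), so the last vowel is not what conditions the rule; the final letter is.
"lizar" ends in -r. The stems ending in -r (hikbir → hikbireka, pezer → pezereka, puwesur → puwesureka) add -eka.
The other pattern: stems ending in -m, -o or -s add -en.
So lizar → lizareka.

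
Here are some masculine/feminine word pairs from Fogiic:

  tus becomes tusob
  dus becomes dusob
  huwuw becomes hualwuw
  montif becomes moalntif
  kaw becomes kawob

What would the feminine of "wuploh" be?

wualploh

huwuw and kaw both end in -w yet inflect differently (hualwuw, kawob), so the final letter is not what conditions the rule; the number of vowels is.
"wuploh" has 2 vowels. The stems with 2 vowels (huwuw → hualwuw, montif → moalntif) insert -al- after the first vowel.
So wuploh → wualploh.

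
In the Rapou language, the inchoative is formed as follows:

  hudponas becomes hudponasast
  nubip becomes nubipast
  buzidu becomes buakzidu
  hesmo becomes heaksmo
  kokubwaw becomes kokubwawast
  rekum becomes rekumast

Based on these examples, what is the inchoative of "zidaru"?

rekum and buzidu both have last vowel 'u' yet inflect differently (rekumast, buakzidu), so the last vowel is not what conditions the rule; whether the stem ends in a vowel or a consonant is.
"zidaru" ends in a vowel. The stems ending in a vowel (hesmo → heaksmo, buzidu → buakzidu) insert -ak- after the first vowel.
The other pattern: stems ending in a consonant add -ast.
So zidaru → ziakdaru.

ziakdaru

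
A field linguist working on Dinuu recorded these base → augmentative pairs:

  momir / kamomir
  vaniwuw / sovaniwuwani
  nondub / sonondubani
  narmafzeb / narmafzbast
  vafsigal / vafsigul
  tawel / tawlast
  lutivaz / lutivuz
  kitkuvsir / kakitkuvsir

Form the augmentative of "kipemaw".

vafsigal and tawel both end in -l yet inflect differently (vafsigul, tawlast), so the final letter is not what conditions the rule; the last vowel is.
"kipemaw" has last vowel 'a'. The stems whose last vowel is 'a' (vafsigal → vafsigul, lutivaz → lutivuz) change the last vowel to 'u'.
The other patterns: stems whose last vowel is 'i' add the prefix ka-; stems whose last vowel is 'u' add so- … -ani around the stem; stems whose last vowel is 'e' delete the last vowel and add -ast.
So kipemaw → kipemuw.

kipemuw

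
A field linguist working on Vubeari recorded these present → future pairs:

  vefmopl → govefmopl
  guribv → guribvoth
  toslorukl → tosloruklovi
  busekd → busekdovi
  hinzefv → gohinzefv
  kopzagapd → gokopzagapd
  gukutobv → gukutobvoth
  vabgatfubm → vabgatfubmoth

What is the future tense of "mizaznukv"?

mizaznukvovi

busekd and kopzagapd both end in -d yet inflect differently (busekdovi, gokopzagapd), so the final letter is not what conditions the rule; the second-to-last letter is.
"mizaznukv" has second-to-last letter 'k'. The stems whose second-to-last letter is 'k' (toslorukl → tosloruklovi, busekd → busekdovi) add -ovi.
The other patterns: stems whose second-to-last letter is 'b' add -oth; stems whose second-to-last letter is 'f' or 'p' add the prefix go-.
So mizaznukv → mizaznukvovi.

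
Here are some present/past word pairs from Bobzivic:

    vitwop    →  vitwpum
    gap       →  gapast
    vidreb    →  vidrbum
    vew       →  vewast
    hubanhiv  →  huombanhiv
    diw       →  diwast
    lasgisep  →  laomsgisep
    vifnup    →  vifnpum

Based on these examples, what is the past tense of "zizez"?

zizzum

"zizez" has 2 vowels. The stems with 2 vowels (vidreb → vidrbum, vitwop → vitwpum, vifnup → vifnpum) delete the last vowel and add -um.
So zizez → zizzum.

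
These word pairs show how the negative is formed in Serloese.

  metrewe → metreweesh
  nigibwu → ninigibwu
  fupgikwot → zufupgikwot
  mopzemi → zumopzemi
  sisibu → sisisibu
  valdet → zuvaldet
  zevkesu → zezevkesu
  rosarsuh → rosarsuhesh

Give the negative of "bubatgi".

zububatgi

"bubatgi" ends in -i. The one such stem in the data (mopzemi → zumopzemi) adds the prefix zu-, so the same rule applies.
So bubatgi → zububatgi.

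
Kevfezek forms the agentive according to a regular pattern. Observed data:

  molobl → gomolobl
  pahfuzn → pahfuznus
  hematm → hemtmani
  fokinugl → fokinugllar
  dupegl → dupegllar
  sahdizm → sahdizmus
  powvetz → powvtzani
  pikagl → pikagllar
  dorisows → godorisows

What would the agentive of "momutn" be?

momtnani

sahdizm and hematm both end in -m yet inflect differently (sahdizmus, hemtmani), so the final letter is not what conditions the rule; the second-to-last letter is.
"momutn" has second-to-last letter 't'. The stems whose second-to-last letter is 't' (powvetz → powvtzani, hematm → hemtmani) delete the last vowel and add -ani.
So momutn → momtnani.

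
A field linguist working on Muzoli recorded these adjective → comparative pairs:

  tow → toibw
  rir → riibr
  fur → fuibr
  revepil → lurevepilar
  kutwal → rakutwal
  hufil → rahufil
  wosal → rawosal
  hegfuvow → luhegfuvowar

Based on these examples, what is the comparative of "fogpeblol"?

wosal and revepil both end in -l yet inflect differently (rawosal, lurevepilar), so the final letter is not what conditions the rule; the number of vowels is.
"fogpeblol" has 3 vowels. The stems with 3 vowels (revepil → lurevepilar, hegfuvow → luhegfuvowar) add lu- … -ar around the stem.
The other patterns: stems with 1 vowel insert -ib- after the first vowel; stems with 2 vowels add the prefix ra-.
So fogpeblol → lufogpeblolar.

lufogpeblolar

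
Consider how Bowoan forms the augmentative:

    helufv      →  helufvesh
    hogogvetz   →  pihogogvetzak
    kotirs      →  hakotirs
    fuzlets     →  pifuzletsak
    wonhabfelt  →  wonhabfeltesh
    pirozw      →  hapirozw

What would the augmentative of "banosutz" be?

pibanosutzak

fuzlets and kotirs both end in -s yet inflect differently (pifuzletsak, hakotirs), so the final letter is not what conditions the rule; the second-to-last letter is.
"banosutz" has second-to-last letter 't'. The stems whose second-to-last letter is 't' (fuzlets → pifuzletsak, hogogvetz → pihogogvetzak) add pi- … -ak around the stem.
So banosutz → pibanosutzak.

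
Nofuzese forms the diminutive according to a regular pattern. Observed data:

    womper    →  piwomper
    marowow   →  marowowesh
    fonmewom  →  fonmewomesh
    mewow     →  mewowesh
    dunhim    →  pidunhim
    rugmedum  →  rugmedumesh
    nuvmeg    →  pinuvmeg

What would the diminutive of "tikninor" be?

dunhim and rugmedum both end in -m yet inflect differently (pidunhim, rugmedumesh), so the final letter is not what conditions the rule; the last vowel is.
"tikninor" has last vowel 'o'. The stems whose last vowel is 'o' (mewow → mewowesh, marowow → marowowesh, fonmewom → fonmewomesh) add -esh.
The other pattern: stems whose last vowel is 'e' or 'i' add the prefix pi-.
So tikninor → tikninoresh.

tikninoresh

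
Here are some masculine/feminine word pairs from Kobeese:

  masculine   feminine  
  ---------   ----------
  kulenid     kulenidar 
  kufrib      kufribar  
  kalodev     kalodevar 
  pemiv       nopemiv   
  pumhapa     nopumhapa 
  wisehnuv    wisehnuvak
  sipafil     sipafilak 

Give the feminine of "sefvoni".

"sefvoni" begins with s-. The one such stem in the data (sipafil → sipafilak) adds -ak, so the same rule applies.
The other patterns: stems beginning with k- add -ar; stems beginning with p- add the prefix no-.
So sefvoni → sefvoniak.

sefvoniak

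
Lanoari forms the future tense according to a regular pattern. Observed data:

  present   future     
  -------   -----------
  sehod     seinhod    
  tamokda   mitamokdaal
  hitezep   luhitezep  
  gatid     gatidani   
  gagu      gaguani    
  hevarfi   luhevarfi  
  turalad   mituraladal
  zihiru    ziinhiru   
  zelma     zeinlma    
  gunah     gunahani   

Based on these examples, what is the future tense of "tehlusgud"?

gatid and turalad both end in -d yet inflect differently (gatidani, mituraladal), so the final letter is not what conditions the rule; the first letter is.
"tehlusgud" begins with t-. The stems beginning with t- (turalad → mituraladal, tamokda → mitamokdaal) add mi- … -al around the stem.
So tehlusgud → mitehlusgudal.

mitehlusgudal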